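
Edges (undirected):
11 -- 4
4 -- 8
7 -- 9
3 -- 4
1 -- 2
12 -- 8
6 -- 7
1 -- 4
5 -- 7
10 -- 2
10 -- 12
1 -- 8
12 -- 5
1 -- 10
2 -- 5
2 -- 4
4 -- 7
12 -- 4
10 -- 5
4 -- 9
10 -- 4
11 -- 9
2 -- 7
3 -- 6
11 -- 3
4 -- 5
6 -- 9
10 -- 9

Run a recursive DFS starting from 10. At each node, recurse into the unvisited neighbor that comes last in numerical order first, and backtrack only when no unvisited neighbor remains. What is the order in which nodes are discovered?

10, 12, 8, 4, 11, 9, 7, 6, 3, 5, 2, 1

Visit 10
10 → 12
12 → 8
8 → 4
4 → 11
11 → 9
9 → 7
7 → 6
6 → 3
7 → 5
5 → 2
2 → 1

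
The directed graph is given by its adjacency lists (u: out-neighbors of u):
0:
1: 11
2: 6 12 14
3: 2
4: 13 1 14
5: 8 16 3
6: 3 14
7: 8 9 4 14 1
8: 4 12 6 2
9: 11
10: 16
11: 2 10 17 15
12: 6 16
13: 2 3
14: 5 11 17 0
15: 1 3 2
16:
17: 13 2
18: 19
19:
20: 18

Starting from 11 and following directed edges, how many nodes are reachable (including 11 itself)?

BFS from 11 visits: 11, 2, 10, 15, 17, 6, 12, 14, 16, 1, 3, 13, 0, 5, 8, 4
Reachable nodes: 16 of 21 total.

16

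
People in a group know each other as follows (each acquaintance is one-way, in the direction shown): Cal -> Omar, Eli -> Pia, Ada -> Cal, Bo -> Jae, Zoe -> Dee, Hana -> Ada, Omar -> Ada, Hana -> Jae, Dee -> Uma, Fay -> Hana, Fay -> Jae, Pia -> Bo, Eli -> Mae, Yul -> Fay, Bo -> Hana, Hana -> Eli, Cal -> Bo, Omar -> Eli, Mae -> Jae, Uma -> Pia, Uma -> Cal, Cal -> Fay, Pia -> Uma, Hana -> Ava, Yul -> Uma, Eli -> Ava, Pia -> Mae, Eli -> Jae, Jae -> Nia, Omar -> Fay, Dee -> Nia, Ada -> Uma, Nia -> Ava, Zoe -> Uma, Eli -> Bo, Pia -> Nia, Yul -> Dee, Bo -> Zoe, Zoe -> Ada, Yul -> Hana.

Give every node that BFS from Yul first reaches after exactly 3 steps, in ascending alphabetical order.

Level 0: Yul
Level 1: Dee, Fay, Hana, Uma
Level 2: Ada, Ava, Cal, Eli, Jae, Nia, Pia
Level 3: Bo, Mae, Omar
Level 4: Zoe

Bo, Mae, Omar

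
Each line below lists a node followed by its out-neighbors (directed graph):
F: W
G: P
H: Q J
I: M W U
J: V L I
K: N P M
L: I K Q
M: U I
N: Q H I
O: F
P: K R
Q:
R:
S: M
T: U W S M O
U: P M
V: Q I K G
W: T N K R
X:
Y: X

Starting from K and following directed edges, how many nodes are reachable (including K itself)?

18

BFS from K visits: K, N, P, M, Q, H, I, R, U, J, W, V, L, T, G, S, O, F
Reachable nodes: 18 of 20 total.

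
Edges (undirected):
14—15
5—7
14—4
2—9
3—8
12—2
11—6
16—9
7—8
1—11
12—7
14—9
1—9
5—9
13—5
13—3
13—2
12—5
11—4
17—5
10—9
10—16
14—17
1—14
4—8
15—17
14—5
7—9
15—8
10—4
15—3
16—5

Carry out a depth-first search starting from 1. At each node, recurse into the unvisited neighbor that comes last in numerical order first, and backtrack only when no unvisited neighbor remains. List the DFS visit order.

1 → 14 → 17 → 15 → 8 → 7 → 12 → 5 → 16 → 10 → 9 → 2 → 13 → 3 → 4 → 11 → 6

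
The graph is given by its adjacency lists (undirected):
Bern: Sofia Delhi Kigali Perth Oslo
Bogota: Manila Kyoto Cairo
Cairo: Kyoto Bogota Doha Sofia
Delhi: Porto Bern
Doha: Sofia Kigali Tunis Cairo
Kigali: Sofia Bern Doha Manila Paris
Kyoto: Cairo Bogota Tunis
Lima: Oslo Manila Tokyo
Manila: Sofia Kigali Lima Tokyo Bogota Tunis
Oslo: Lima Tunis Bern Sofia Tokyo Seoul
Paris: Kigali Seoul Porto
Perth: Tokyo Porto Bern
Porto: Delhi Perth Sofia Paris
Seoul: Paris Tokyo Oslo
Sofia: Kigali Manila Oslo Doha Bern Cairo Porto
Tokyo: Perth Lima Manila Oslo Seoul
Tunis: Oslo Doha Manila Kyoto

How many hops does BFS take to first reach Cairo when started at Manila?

Level 0: Manila
Level 1: Bogota, Kigali, Lima, Sofia, Tokyo, Tunis
Level 2: Bern, Cairo, Doha, Kyoto, Oslo, Paris, Perth, Porto, Seoul
Level 3: Delhi
Cairo first appears at level 2.

2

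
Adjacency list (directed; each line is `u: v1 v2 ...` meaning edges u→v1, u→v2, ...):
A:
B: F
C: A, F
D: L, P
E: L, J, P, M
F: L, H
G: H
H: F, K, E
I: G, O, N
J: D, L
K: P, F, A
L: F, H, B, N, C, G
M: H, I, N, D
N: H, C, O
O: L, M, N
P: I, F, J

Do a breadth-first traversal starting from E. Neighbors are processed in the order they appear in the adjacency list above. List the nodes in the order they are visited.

Visit E; enqueue L, J, P, M → queue [L, J, P, M]
Visit L; enqueue F, H, B, N, C, G → queue [J, P, M, F, H, B, N, C, G]
Visit J; enqueue D → queue [P, M, F, H, B, N, C, G, D]
Visit P; enqueue I → queue [M, F, H, B, N, C, G, D, I]
Visit M → queue [F, H, B, N, C, G, D, I]
Visit F → queue [H, B, N, C, G, D, I]
Visit H; enqueue K → queue [B, N, C, G, D, I, K]
Visit B → queue [N, C, G, D, I, K]
Visit N; enqueue O → queue [C, G, D, I, K, O]
Visit C; enqueue A → queue [G, D, I, K, O, A]
Visit G → queue [D, I, K, O, A]
Visit D → queue [I, K, O, A]
Visit I → queue [K, O, A]
Visit K → queue [O, A]
Visit O → queue [A]
Visit A → queue []

E L J P M F H B N C G D I K O A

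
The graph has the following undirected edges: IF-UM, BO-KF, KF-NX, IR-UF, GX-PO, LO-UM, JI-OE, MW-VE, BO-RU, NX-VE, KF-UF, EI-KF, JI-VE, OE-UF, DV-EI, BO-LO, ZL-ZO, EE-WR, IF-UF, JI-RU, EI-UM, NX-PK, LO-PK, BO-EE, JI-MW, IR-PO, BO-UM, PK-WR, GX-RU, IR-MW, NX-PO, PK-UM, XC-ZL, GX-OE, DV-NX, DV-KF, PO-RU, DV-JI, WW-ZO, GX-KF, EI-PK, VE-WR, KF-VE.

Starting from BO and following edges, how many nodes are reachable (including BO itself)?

BFS from BO visits: BO, UM, RU, LO, KF, EE, PK, IF, EI, PO, JI, GX, VE, UF, NX, DV, WR, IR, OE, MW
Reachable nodes: 20 of 24 total.

20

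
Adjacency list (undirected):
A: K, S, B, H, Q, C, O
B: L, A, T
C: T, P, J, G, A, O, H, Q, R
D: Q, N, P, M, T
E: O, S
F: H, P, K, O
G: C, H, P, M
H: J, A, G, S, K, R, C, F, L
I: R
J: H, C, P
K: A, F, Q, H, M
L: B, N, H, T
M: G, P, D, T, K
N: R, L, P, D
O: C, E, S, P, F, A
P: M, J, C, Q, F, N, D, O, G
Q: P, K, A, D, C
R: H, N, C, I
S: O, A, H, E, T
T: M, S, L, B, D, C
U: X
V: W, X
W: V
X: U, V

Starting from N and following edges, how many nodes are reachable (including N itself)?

20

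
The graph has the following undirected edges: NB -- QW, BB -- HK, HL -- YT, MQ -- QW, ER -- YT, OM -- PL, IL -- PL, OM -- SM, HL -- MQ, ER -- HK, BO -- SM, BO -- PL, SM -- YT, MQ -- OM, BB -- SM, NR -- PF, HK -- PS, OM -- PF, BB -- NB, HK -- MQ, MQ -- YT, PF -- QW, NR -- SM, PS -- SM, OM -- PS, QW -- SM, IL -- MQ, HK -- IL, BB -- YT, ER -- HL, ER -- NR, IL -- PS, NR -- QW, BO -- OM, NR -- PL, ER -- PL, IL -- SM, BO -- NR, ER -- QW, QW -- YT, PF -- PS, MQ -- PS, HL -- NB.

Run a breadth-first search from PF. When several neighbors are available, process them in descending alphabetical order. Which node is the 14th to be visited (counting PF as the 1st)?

BO

Visit PF; enqueue QW, PS, OM, NR → queue [QW, PS, OM, NR]
Visit QW; enqueue YT, SM, NB, MQ, ER → queue [PS, OM, NR, YT, SM, NB, MQ, ER]
Visit PS; enqueue IL, HK → queue [OM, NR, YT, SM, NB, MQ, ER, IL, HK]
Visit OM; enqueue PL, BO → queue [NR, YT, SM, NB, MQ, ER, IL, HK, PL, BO]
Visit NR → queue [YT, SM, NB, MQ, ER, IL, HK, PL, BO]
Visit YT; enqueue HL, BB → queue [SM, NB, MQ, ER, IL, HK, PL, BO, HL, BB]
Visit SM → queue [NB, MQ, ER, IL, HK, PL, BO, HL, BB]
Visit NB → queue [MQ, ER, IL, HK, PL, BO, HL, BB]
Visit MQ → queue [ER, IL, HK, PL, BO, HL, BB]
Visit ER → queue [IL, HK, PL, BO, HL, BB]
Visit IL → queue [HK, PL, BO, HL, BB]
Visit HK → queue [PL, BO, HL, BB]
Visit PL → queue [BO, HL, BB]
Visit BO → queue [HL, BB]
Visit HL → queue [BB]
Visit BB → queue []

Visit order: PF, QW, PS, OM, NR, YT, SM, NB, MQ, ER, IL, HK, PL, BO, HL, BB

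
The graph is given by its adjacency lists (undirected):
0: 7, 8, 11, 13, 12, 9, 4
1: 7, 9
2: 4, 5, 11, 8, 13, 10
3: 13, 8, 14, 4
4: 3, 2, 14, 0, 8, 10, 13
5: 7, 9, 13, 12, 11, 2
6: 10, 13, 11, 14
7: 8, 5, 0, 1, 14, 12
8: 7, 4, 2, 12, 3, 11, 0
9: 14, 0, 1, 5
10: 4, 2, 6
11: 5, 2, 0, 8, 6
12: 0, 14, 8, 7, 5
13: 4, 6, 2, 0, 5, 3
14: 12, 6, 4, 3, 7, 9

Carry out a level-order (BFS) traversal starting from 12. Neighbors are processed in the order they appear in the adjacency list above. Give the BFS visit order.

12 0 14 8 7 5 11 13 9 4 6 3 2 1 10

Visit 12; enqueue 0, 14, 8, 7, 5 → queue [0, 14, 8, 7, 5]
Visit 0; enqueue 11, 13, 9, 4 → queue [14, 8, 7, 5, 11, 13, 9, 4]
Visit 14; enqueue 6, 3 → queue [8, 7, 5, 11, 13, 9, 4, 6, 3]
Visit 8; enqueue 2 → queue [7, 5, 11, 13, 9, 4, 6, 3, 2]
Visit 7; enqueue 1 → queue [5, 11, 13, 9, 4, 6, 3, 2, 1]
Visit 5 → queue [11, 13, 9, 4, 6, 3, 2, 1]
Visit 11 → queue [13, 9, 4, 6, 3, 2, 1]
Visit 13 → queue [9, 4, 6, 3, 2, 1]
Visit 9 → queue [4, 6, 3, 2, 1]
Visit 4; enqueue 10 → queue [6, 3, 2, 1, 10]
Visit 6 → queue [3, 2, 1, 10]
Visit 3 → queue [2, 1, 10]
Visit 2 → queue [1, 10]
Visit 1 → queue [10]
Visit 10 → queue []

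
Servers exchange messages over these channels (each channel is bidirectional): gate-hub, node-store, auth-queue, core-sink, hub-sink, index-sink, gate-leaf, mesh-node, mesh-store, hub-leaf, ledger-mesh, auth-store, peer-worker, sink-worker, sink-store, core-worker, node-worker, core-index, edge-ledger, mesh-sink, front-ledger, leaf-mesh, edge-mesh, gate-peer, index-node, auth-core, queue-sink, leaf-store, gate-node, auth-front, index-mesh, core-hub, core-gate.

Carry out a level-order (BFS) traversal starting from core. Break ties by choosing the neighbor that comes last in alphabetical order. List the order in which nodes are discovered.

core -> worker -> sink -> index -> hub -> gate -> auth -> peer -> node -> store -> queue -> mesh -> leaf -> front -> ledger -> edge

Visit core; enqueue worker, sink, index, hub, gate, auth → queue [worker, sink, index, hub, gate, auth]
Visit worker; enqueue peer, node → queue [sink, index, hub, gate, auth, peer, node]
Visit sink; enqueue store, queue, mesh → queue [index, hub, gate, auth, peer, node, store, queue, mesh]
Visit index → queue [hub, gate, auth, peer, node, store, queue, mesh]
Visit hub; enqueue leaf → queue [gate, auth, peer, node, store, queue, mesh, leaf]
Visit gate → queue [auth, peer, node, store, queue, mesh, leaf]
Visit auth; enqueue front → queue [peer, node, store, queue, mesh, leaf, front]
Visit peer → queue [node, store, queue, mesh, leaf, front]
Visit node → queue [store, queue, mesh, leaf, front]
Visit store → queue [queue, mesh, leaf, front]
Visit queue → queue [mesh, leaf, front]
Visit mesh; enqueue ledger, edge → queue [leaf, front, ledger, edge]
Visit leaf → queue [front, ledger, edge]
Visit front → queue [ledger, edge]
Visit ledger → queue [edge]
Visit edge → queue []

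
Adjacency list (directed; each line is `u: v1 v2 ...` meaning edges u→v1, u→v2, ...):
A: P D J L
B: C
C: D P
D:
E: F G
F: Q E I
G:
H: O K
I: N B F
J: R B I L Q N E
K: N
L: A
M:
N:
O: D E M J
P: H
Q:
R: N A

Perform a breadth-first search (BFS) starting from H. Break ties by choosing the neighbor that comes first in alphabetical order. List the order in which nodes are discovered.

Visit H; enqueue K, O → queue [K, O]
Visit K; enqueue N → queue [O, N]
Visit O; enqueue D, E, J, M → queue [N, D, E, J, M]
Visit N → queue [D, E, J, M]
Visit D → queue [E, J, M]
Visit E; enqueue F, G → queue [J, M, F, G]
Visit J; enqueue B, I, L, Q, R → queue [M, F, G, B, I, L, Q, R]
Visit M → queue [F, G, B, I, L, Q, R]
Visit F → queue [G, B, I, L, Q, R]
Visit G → queue [B, I, L, Q, R]
Visit B; enqueue C → queue [I, L, Q, R, C]
Visit I → queue [L, Q, R, C]
Visit L; enqueue A → queue [Q, R, C, A]
Visit Q → queue [R, C, A]
Visit R → queue [C, A]
Visit C; enqueue P → queue [A, P]
Visit A → queue [P]
Visit P → queue []

H → K → O → N → D → E → J → M → F → G → B → I → L → Q → R → C → A → P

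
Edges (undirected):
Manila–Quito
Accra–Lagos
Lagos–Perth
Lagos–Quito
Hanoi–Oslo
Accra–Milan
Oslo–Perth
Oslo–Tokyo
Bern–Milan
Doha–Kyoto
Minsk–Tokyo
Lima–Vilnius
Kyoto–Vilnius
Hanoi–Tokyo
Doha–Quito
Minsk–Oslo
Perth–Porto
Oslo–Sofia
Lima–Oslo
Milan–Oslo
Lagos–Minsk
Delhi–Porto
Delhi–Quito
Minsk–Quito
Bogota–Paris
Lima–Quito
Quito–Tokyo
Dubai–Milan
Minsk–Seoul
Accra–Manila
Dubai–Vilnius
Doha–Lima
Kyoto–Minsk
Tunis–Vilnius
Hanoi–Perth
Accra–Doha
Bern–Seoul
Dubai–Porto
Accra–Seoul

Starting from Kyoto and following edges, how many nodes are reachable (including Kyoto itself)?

BFS from Kyoto visits: Kyoto, Doha, Minsk, Vilnius, Accra, Lima, Quito, Lagos, Oslo, Seoul, Tokyo, Dubai, Tunis, Manila, Milan, Delhi, Perth, Hanoi, Sofia, Bern, Porto
Reachable nodes: 21 of 23 total.

21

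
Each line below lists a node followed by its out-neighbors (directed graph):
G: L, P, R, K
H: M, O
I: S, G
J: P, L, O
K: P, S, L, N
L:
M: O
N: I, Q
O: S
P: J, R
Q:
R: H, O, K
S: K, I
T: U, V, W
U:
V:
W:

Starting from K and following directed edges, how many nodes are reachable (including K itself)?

BFS from K visits: K, L, N, P, S, I, Q, J, R, G, O, H, M
Reachable nodes: 13 of 17 total.

13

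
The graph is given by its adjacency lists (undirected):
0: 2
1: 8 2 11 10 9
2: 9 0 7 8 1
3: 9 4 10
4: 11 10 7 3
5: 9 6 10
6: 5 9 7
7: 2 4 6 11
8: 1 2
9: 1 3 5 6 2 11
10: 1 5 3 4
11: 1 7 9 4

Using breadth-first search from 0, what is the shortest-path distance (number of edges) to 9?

Level 0: 0
Level 1: 2
Level 2: 1, 7, 8, 9
Level 3: 3, 4, 5, 6, 10, 11
9 first appears at level 2.

2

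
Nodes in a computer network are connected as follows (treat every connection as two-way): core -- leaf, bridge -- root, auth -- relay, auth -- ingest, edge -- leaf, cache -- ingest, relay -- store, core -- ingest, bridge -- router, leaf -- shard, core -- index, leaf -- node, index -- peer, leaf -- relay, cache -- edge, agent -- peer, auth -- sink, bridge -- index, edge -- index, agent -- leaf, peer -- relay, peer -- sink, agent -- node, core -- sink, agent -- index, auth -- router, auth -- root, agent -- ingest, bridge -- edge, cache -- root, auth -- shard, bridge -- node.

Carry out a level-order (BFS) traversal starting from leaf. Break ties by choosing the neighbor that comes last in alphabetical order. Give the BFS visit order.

Visit leaf; enqueue shard, relay, node, edge, core, agent → queue [shard, relay, node, edge, core, agent]
Visit shard; enqueue auth → queue [relay, node, edge, core, agent, auth]
Visit relay; enqueue store, peer → queue [node, edge, core, agent, auth, store, peer]
Visit node; enqueue bridge → queue [edge, core, agent, auth, store, peer, bridge]
Visit edge; enqueue index, cache → queue [core, agent, auth, store, peer, bridge, index, cache]
Visit core; enqueue sink, ingest → queue [agent, auth, store, peer, bridge, index, cache, sink, ingest]
Visit agent → queue [auth, store, peer, bridge, index, cache, sink, ingest]
Visit auth; enqueue router, root → queue [store, peer, bridge, index, cache, sink, ingest, router, root]
Visit store → queue [peer, bridge, index, cache, sink, ingest, router, root]
Visit peer → queue [bridge, index, cache, sink, ingest, router, root]
Visit bridge → queue [index, cache, sink, ingest, router, root]
Visit index → queue [cache, sink, ingest, router, root]
Visit cache → queue [sink, ingest, router, root]
Visit sink → queue [ingest, router, root]
Visit ingest → queue [router, root]
Visit router → queue [root]
Visit root → queue []

leaf → shard → relay → node → edge → core → agent → auth → store → peer → bridge → index → cache → sink → ingest → router → root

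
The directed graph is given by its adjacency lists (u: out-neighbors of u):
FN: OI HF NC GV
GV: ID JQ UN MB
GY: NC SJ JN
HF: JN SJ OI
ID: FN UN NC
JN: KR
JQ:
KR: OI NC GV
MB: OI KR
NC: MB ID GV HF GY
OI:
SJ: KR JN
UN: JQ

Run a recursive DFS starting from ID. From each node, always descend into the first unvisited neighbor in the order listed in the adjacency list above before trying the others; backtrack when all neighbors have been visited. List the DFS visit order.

ID FN OI HF JN KR NC MB GV JQ UN GY SJ

Visit ID
ID → FN
FN → OI
FN → HF
HF → JN
JN → KR
KR → NC
NC → MB
NC → GV
GV → JQ
GV → UN
NC → GY
GY → SJ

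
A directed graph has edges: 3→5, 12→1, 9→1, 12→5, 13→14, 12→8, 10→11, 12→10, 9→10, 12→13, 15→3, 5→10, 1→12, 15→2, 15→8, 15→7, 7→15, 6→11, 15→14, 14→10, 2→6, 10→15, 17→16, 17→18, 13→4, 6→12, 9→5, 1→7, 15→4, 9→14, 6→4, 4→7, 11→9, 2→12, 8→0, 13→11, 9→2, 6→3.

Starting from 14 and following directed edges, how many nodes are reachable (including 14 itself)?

BFS from 14 visits: 14, 10, 11, 15, 9, 2, 3, 4, 7, 8, 1, 5, 6, 12, 0, 13
Reachable nodes: 16 of 19 total.

16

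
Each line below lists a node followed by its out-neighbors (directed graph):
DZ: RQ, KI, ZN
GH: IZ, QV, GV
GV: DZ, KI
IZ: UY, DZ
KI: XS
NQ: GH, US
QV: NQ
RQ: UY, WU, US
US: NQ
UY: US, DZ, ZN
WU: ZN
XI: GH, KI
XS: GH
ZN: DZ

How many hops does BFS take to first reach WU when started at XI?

5

Level 0: XI
Level 1: GH, KI
Level 2: GV, IZ, QV, XS
Level 3: DZ, NQ, UY
Level 4: RQ, US, ZN
Level 5: WU
WU first appears at level 5.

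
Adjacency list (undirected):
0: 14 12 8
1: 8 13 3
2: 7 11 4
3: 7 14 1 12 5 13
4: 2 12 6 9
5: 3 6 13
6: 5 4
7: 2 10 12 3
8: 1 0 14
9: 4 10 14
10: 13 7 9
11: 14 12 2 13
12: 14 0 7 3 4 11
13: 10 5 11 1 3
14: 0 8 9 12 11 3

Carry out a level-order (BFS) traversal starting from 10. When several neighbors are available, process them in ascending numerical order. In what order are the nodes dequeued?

10 -> 7 -> 9 -> 13 -> 2 -> 3 -> 12 -> 4 -> 14 -> 1 -> 5 -> 11 -> 0 -> 6 -> 8

Visit 10; enqueue 7, 9, 13 → queue [7, 9, 13]
Visit 7; enqueue 2, 3, 12 → queue [9, 13, 2, 3, 12]
Visit 9; enqueue 4, 14 → queue [13, 2, 3, 12, 4, 14]
Visit 13; enqueue 1, 5, 11 → queue [2, 3, 12, 4, 14, 1, 5, 11]
Visit 2 → queue [3, 12, 4, 14, 1, 5, 11]
Visit 3 → queue [12, 4, 14, 1, 5, 11]
Visit 12; enqueue 0 → queue [4, 14, 1, 5, 11, 0]
Visit 4; enqueue 6 → queue [14, 1, 5, 11, 0, 6]
Visit 14; enqueue 8 → queue [1, 5, 11, 0, 6, 8]
Visit 1 → queue [5, 11, 0, 6, 8]
Visit 5 → queue [11, 0, 6, 8]
Visit 11 → queue [0, 6, 8]
Visit 0 → queue [6, 8]
Visit 6 → queue [8]
Visit 8 → queue []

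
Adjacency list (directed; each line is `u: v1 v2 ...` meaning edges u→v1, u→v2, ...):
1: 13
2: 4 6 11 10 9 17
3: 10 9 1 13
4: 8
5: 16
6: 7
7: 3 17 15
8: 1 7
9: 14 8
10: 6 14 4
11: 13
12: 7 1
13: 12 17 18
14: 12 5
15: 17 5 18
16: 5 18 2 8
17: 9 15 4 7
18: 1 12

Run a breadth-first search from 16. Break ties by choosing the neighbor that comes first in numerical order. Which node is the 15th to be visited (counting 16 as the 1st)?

Visit 16; enqueue 2, 5, 8, 18 → queue [2, 5, 8, 18]
Visit 2; enqueue 4, 6, 9, 10, 11, 17 → queue [5, 8, 18, 4, 6, 9, 10, 11, 17]
Visit 5 → queue [8, 18, 4, 6, 9, 10, 11, 17]
Visit 8; enqueue 1, 7 → queue [18, 4, 6, 9, 10, 11, 17, 1, 7]
Visit 18; enqueue 12 → queue [4, 6, 9, 10, 11, 17, 1, 7, 12]
Visit 4 → queue [6, 9, 10, 11, 17, 1, 7, 12]
Visit 6 → queue [9, 10, 11, 17, 1, 7, 12]
Visit 9; enqueue 14 → queue [10, 11, 17, 1, 7, 12, 14]
Visit 10 → queue [11, 17, 1, 7, 12, 14]
Visit 11; enqueue 13 → queue [17, 1, 7, 12, 14, 13]
Visit 17; enqueue 15 → queue [1, 7, 12, 14, 13, 15]
Visit 1 → queue [7, 12, 14, 13, 15]
Visit 7; enqueue 3 → queue [12, 14, 13, 15, 3]
Visit 12 → queue [14, 13, 15, 3]
Visit 14 → queue [13, 15, 3]
Visit 13 → queue [15, 3]
Visit 15 → queue [3]
Visit 3 → queue []

Visit order: 16, 2, 5, 8, 18, 4, 6, 9, 10, 11, 17, 1, 7, 12, 14, 13, 15, 3

14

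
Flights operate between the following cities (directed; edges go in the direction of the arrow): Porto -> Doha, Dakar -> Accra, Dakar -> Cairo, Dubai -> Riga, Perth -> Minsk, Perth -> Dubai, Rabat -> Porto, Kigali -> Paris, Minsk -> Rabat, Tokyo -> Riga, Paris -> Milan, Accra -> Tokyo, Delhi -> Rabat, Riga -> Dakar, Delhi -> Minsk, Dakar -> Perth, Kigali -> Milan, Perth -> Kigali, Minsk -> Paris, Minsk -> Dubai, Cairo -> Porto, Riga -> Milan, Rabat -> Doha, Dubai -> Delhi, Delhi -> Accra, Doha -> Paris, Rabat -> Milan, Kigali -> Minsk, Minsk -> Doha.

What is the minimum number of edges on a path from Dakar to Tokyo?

2

Level 0: Dakar
Level 1: Accra, Cairo, Perth
Level 2: Dubai, Kigali, Minsk, Porto, Tokyo
Level 3: Delhi, Doha, Milan, Paris, Rabat, Riga
Tokyo first appears at level 2.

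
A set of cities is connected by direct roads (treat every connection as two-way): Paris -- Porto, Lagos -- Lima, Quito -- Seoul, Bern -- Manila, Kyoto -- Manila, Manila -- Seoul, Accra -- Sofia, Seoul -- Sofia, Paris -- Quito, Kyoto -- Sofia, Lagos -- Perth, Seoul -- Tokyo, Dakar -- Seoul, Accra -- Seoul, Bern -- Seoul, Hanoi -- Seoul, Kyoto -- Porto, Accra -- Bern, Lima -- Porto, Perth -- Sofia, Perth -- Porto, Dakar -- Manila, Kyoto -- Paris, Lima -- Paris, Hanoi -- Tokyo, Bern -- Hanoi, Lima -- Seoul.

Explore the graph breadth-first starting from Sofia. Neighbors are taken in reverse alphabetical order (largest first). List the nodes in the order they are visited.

Sofia, Seoul, Perth, Kyoto, Accra, Tokyo, Quito, Manila, Lima, Hanoi, Dakar, Bern, Porto, Lagos, Paris

Visit Sofia; enqueue Seoul, Perth, Kyoto, Accra → queue [Seoul, Perth, Kyoto, Accra]
Visit Seoul; enqueue Tokyo, Quito, Manila, Lima, Hanoi, Dakar, Bern → queue [Perth, Kyoto, Accra, Tokyo, Quito, Manila, Lima, Hanoi, Dakar, Bern]
Visit Perth; enqueue Porto, Lagos → queue [Kyoto, Accra, Tokyo, Quito, Manila, Lima, Hanoi, Dakar, Bern, Porto, Lagos]
Visit Kyoto; enqueue Paris → queue [Accra, Tokyo, Quito, Manila, Lima, Hanoi, Dakar, Bern, Porto, Lagos, Paris]
Visit Accra → queue [Tokyo, Quito, Manila, Lima, Hanoi, Dakar, Bern, Porto, Lagos, Paris]
Visit Tokyo → queue [Quito, Manila, Lima, Hanoi, Dakar, Bern, Porto, Lagos, Paris]
Visit Quito → queue [Manila, Lima, Hanoi, Dakar, Bern, Porto, Lagos, Paris]
Visit Manila → queue [Lima, Hanoi, Dakar, Bern, Porto, Lagos, Paris]
Visit Lima → queue [Hanoi, Dakar, Bern, Porto, Lagos, Paris]
Visit Hanoi → queue [Dakar, Bern, Porto, Lagos, Paris]
Visit Dakar → queue [Bern, Porto, Lagos, Paris]
Visit Bern → queue [Porto, Lagos, Paris]
Visit Porto → queue [Lagos, Paris]
Visit Lagos → queue [Paris]
Visit Paris → queue []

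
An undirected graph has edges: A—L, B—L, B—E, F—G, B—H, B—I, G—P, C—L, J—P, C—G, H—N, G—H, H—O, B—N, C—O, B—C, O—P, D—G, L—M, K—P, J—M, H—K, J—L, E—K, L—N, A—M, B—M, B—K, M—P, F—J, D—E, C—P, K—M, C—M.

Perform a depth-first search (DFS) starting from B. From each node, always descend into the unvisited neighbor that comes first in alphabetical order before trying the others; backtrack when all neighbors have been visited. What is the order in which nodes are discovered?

Visit B
B → C
C → G
G → D
D → E
E → K
K → H
H → N
N → L
L → A
A → M
M → J
J → F
J → P
P → O
B → I

B, C, G, D, E, K, H, N, L, A, M, J, F, P, O, I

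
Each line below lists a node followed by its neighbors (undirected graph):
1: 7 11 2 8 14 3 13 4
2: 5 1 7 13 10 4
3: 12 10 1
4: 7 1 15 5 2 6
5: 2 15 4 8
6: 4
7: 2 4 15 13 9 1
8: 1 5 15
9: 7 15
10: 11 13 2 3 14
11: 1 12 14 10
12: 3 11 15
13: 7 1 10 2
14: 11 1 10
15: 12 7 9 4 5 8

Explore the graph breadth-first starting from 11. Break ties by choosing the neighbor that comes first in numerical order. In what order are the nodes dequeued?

11 1 10 12 14 2 3 4 7 8 13 15 5 6 9

Visit 11; enqueue 1, 10, 12, 14 → queue [1, 10, 12, 14]
Visit 1; enqueue 2, 3, 4, 7, 8, 13 → queue [10, 12, 14, 2, 3, 4, 7, 8, 13]
Visit 10 → queue [12, 14, 2, 3, 4, 7, 8, 13]
Visit 12; enqueue 15 → queue [14, 2, 3, 4, 7, 8, 13, 15]
Visit 14 → queue [2, 3, 4, 7, 8, 13, 15]
Visit 2; enqueue 5 → queue [3, 4, 7, 8, 13, 15, 5]
Visit 3 → queue [4, 7, 8, 13, 15, 5]
Visit 4; enqueue 6 → queue [7, 8, 13, 15, 5, 6]
Visit 7; enqueue 9 → queue [8, 13, 15, 5, 6, 9]
Visit 8 → queue [13, 15, 5, 6, 9]
Visit 13 → queue [15, 5, 6, 9]
Visit 15 → queue [5, 6, 9]
Visit 5 → queue [6, 9]
Visit 6 → queue [9]
Visit 9 → queue []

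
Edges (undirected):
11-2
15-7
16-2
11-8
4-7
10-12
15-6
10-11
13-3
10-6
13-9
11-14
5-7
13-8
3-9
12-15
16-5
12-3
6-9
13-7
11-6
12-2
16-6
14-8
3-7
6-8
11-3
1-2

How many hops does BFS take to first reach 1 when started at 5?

Level 0: 5
Level 1: 7, 16
Level 2: 2, 3, 4, 6, 13, 15
Level 3: 1, 8, 9, 10, 11, 12
Level 4: 14
1 first appears at level 3.

3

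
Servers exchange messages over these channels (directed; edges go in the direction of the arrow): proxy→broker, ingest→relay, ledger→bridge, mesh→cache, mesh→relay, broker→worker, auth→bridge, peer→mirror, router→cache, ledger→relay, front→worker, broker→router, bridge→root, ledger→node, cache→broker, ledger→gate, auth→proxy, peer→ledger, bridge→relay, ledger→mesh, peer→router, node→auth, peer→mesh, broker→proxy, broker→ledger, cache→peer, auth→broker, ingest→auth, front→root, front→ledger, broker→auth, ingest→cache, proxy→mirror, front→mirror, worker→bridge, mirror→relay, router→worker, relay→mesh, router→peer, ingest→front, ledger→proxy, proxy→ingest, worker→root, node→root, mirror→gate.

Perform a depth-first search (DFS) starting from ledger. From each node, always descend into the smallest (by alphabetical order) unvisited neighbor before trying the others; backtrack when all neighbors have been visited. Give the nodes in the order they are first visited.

Visit ledger
ledger → bridge
bridge → relay
relay → mesh
mesh → cache
cache → broker
broker → auth
auth → proxy
proxy → ingest
ingest → front
front → mirror
mirror → gate
front → root
front → worker
broker → router
router → peer
ledger → node

ledger bridge relay mesh cache broker auth proxy ingest front mirror gate root worker router peer node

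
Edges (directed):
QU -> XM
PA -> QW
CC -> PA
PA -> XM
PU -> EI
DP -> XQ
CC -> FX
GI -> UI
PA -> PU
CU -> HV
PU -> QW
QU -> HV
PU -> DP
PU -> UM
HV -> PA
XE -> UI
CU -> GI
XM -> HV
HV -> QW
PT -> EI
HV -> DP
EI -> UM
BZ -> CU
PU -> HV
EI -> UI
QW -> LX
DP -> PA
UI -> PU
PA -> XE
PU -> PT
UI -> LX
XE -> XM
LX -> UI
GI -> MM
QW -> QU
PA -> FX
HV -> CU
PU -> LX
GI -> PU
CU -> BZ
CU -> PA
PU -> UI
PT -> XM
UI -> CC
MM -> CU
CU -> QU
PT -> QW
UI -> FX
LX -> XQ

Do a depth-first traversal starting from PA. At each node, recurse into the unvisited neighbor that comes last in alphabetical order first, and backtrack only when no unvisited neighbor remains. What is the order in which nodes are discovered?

PA, XM, HV, QW, QU, LX, XQ, UI, PU, UM, PT, EI, DP, FX, CC, CU, GI, MM, BZ, XE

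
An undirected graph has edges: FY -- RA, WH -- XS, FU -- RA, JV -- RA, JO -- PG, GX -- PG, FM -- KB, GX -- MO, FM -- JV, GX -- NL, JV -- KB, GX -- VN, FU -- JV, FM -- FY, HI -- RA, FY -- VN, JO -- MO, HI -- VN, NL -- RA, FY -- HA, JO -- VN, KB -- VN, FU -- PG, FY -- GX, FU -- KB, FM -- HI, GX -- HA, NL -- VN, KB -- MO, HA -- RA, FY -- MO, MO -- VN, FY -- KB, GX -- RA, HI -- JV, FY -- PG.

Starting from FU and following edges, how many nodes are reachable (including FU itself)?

14

BFS from FU visits: FU, JV, KB, PG, RA, FM, HI, FY, MO, VN, GX, JO, HA, NL
Reachable nodes: 14 of 16 total.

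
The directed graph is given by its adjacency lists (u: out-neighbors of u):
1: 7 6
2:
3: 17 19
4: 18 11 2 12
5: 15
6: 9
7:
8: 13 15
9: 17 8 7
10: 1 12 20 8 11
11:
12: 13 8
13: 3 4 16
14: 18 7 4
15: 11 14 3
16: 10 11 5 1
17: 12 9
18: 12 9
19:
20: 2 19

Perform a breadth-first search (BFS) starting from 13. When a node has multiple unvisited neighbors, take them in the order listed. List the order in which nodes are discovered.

13 → 3 → 4 → 16 → 17 → 19 → 18 → 11 → 2 → 12 → 10 → 5 → 1 → 9 → 8 → 20 → 15 → 7 → 6 → 14

Visit 13; enqueue 3, 4, 16 → queue [3, 4, 16]
Visit 3; enqueue 17, 19 → queue [4, 16, 17, 19]
Visit 4; enqueue 18, 11, 2, 12 → queue [16, 17, 19, 18, 11, 2, 12]
Visit 16; enqueue 10, 5, 1 → queue [17, 19, 18, 11, 2, 12, 10, 5, 1]
Visit 17; enqueue 9 → queue [19, 18, 11, 2, 12, 10, 5, 1, 9]
Visit 19 → queue [18, 11, 2, 12, 10, 5, 1, 9]
Visit 18 → queue [11, 2, 12, 10, 5, 1, 9]
Visit 11 → queue [2, 12, 10, 5, 1, 9]
Visit 2 → queue [12, 10, 5, 1, 9]
Visit 12; enqueue 8 → queue [10, 5, 1, 9, 8]
Visit 10; enqueue 20 → queue [5, 1, 9, 8, 20]
Visit 5; enqueue 15 → queue [1, 9, 8, 20, 15]
Visit 1; enqueue 7, 6 → queue [9, 8, 20, 15, 7, 6]
Visit 9 → queue [8, 20, 15, 7, 6]
Visit 8 → queue [20, 15, 7, 6]
Visit 20 → queue [15, 7, 6]
Visit 15; enqueue 14 → queue [7, 6, 14]
Visit 7 → queue [6, 14]
Visit 6 → queue [14]
Visit 14 → queue []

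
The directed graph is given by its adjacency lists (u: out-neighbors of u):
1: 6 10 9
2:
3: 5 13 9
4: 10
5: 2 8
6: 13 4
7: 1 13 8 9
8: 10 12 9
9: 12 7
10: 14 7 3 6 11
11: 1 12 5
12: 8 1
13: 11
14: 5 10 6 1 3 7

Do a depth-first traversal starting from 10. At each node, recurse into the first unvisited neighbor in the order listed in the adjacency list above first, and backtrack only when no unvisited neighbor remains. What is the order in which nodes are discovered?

10 → 14 → 5 → 2 → 8 → 12 → 1 → 6 → 13 → 11 → 4 → 9 → 7 → 3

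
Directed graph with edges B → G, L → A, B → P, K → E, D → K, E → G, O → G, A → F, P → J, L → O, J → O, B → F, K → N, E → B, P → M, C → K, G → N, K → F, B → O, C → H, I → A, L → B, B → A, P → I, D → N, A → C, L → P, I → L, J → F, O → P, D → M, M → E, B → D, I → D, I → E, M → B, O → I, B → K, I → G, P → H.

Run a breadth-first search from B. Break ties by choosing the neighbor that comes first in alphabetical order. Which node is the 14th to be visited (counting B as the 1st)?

Visit B; enqueue A, D, F, G, K, O, P → queue [A, D, F, G, K, O, P]
Visit A; enqueue C → queue [D, F, G, K, O, P, C]
Visit D; enqueue M, N → queue [F, G, K, O, P, C, M, N]
Visit F → queue [G, K, O, P, C, M, N]
Visit G → queue [K, O, P, C, M, N]
Visit K; enqueue E → queue [O, P, C, M, N, E]
Visit O; enqueue I → queue [P, C, M, N, E, I]
Visit P; enqueue H, J → queue [C, M, N, E, I, H, J]
Visit C → queue [M, N, E, I, H, J]
Visit M → queue [N, E, I, H, J]
Visit N → queue [E, I, H, J]
Visit E → queue [I, H, J]
Visit I; enqueue L → queue [H, J, L]
Visit H → queue [J, L]
Visit J → queue [L]
Visit L → queue []

Visit order: B, A, D, F, G, K, O, P, C, M, N, E, I, H, J, L

H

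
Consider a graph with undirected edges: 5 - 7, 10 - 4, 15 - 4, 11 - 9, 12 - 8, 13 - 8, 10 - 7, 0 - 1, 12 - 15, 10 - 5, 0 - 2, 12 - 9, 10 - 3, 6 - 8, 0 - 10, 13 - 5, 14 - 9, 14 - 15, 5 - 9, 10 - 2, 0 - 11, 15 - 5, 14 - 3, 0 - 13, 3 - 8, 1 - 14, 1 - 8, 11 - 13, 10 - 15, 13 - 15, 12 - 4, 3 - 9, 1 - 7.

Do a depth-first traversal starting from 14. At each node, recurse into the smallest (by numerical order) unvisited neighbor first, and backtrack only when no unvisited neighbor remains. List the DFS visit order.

Visit 14
14 → 1
1 → 0
0 → 2
2 → 10
10 → 3
3 → 8
8 → 6
8 → 12
12 → 4
4 → 15
15 → 5
5 → 7
5 → 9
9 → 11
11 → 13

14 1 0 2 10 3 8 6 12 4 15 5 7 9 11 13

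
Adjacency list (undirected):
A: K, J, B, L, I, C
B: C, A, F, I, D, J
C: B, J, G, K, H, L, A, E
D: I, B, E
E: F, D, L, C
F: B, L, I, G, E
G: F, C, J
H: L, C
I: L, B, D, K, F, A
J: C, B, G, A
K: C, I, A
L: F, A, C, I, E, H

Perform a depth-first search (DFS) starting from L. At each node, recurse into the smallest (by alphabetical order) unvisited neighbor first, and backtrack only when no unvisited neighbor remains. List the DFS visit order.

L, A, B, C, E, D, I, F, G, J, K, H

Visit L
L → A
A → B
B → C
C → E
E → D
D → I
I → F
F → G
G → J
I → K
C → H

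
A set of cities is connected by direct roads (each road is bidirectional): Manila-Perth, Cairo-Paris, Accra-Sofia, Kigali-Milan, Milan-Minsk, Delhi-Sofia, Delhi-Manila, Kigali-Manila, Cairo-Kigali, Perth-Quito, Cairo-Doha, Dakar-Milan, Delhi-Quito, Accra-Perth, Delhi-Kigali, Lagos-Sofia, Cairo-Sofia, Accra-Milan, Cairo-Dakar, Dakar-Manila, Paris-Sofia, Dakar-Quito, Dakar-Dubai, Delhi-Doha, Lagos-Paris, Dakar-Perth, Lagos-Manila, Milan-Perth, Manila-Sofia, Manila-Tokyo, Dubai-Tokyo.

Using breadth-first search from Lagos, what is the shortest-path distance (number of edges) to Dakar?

Level 0: Lagos
Level 1: Manila, Paris, Sofia
Level 2: Accra, Cairo, Dakar, Delhi, Kigali, Perth, Tokyo
Level 3: Doha, Dubai, Milan, Quito
Level 4: Minsk
Dakar first appears at level 2.

2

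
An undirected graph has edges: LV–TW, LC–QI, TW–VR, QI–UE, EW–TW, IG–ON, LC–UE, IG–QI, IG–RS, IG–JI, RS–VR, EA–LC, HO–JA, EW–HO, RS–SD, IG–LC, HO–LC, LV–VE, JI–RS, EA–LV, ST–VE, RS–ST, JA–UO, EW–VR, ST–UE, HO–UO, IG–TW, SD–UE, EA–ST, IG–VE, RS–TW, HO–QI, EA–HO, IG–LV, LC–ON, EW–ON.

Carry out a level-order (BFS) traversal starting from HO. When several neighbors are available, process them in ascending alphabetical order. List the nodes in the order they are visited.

HO, EA, EW, JA, LC, QI, UO, LV, ST, ON, TW, VR, IG, UE, VE, RS, JI, SD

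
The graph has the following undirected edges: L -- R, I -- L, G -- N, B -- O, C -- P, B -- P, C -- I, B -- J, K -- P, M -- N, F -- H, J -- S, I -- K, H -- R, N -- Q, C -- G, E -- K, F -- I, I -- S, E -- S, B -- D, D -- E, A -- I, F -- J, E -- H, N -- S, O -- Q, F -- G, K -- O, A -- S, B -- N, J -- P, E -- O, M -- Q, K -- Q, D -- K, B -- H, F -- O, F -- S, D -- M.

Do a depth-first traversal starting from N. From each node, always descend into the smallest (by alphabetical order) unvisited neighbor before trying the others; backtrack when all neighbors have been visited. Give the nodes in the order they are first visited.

Visit N
N → B
B → D
D → E
E → H
H → F
F → G
G → C
C → I
I → A
A → S
S → J
J → P
P → K
K → O
O → Q
Q → M
I → L
L → R

N B D E H F G C I A S J P K O Q M L R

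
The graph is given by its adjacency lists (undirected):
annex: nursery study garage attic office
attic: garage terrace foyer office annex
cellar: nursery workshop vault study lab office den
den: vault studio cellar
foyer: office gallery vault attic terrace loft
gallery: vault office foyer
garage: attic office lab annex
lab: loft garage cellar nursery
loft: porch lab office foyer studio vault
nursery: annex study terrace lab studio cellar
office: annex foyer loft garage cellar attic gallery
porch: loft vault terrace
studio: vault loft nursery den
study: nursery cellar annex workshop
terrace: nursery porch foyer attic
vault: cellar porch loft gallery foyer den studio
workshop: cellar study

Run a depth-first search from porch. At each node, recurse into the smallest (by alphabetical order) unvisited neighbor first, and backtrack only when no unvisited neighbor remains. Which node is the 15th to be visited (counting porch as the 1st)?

vault

Visit porch
porch → loft
loft → foyer
foyer → attic
attic → annex
annex → garage
garage → lab
lab → cellar
cellar → den
den → studio
studio → nursery
nursery → study
study → workshop
nursery → terrace
studio → vault
vault → gallery
gallery → office

Visit order: porch, loft, foyer, attic, annex, garage, lab, cellar, den, studio, nursery, study, workshop, terrace, vault, gallery, office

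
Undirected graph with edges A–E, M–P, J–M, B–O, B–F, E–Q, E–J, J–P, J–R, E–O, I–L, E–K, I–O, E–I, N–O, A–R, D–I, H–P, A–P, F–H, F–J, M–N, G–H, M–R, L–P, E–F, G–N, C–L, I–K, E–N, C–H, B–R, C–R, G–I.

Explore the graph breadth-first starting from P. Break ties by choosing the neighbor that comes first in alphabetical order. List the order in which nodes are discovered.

P, A, H, J, L, M, E, R, C, F, G, I, N, K, O, Q, B, D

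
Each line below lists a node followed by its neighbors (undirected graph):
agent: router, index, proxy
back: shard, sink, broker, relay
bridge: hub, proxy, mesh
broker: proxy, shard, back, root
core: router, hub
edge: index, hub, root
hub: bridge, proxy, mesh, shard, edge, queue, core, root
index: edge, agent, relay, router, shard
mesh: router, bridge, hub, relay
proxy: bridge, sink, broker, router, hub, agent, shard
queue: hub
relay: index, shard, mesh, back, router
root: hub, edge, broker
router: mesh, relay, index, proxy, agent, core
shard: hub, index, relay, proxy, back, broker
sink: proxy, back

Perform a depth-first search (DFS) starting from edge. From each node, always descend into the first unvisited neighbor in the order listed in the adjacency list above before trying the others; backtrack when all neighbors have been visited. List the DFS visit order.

edge, index, agent, router, mesh, bridge, hub, proxy, sink, back, shard, relay, broker, root, queue, core

Visit edge
edge → index
index → agent
agent → router
router → mesh
mesh → bridge
bridge → hub
hub → proxy
proxy → sink
sink → back
back → shard
shard → relay
shard → broker
broker → root
hub → queue
hub → core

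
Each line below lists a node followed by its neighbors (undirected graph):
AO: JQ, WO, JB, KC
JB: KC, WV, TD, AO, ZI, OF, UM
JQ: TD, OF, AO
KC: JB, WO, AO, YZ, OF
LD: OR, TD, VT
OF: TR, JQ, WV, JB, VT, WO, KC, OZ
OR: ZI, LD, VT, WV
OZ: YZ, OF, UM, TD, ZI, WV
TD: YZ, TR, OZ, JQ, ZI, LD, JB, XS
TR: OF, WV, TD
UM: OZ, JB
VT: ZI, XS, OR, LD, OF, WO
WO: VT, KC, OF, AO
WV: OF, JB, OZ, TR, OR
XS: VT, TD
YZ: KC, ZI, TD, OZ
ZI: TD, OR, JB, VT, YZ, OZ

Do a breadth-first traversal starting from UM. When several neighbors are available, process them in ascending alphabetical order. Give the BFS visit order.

Visit UM; enqueue JB, OZ → queue [JB, OZ]
Visit JB; enqueue AO, KC, OF, TD, WV, ZI → queue [OZ, AO, KC, OF, TD, WV, ZI]
Visit OZ; enqueue YZ → queue [AO, KC, OF, TD, WV, ZI, YZ]
Visit AO; enqueue JQ, WO → queue [KC, OF, TD, WV, ZI, YZ, JQ, WO]
Visit KC → queue [OF, TD, WV, ZI, YZ, JQ, WO]
Visit OF; enqueue TR, VT → queue [TD, WV, ZI, YZ, JQ, WO, TR, VT]
Visit TD; enqueue LD, XS → queue [WV, ZI, YZ, JQ, WO, TR, VT, LD, XS]
Visit WV; enqueue OR → queue [ZI, YZ, JQ, WO, TR, VT, LD, XS, OR]
Visit ZI → queue [YZ, JQ, WO, TR, VT, LD, XS, OR]
Visit YZ → queue [JQ, WO, TR, VT, LD, XS, OR]
Visit JQ → queue [WO, TR, VT, LD, XS, OR]
Visit WO → queue [TR, VT, LD, XS, OR]
Visit TR → queue [VT, LD, XS, OR]
Visit VT → queue [LD, XS, OR]
Visit LD → queue [XS, OR]
Visit XS → queue [OR]
Visit OR → queue []

UM, JB, OZ, AO, KC, OF, TD, WV, ZI, YZ, JQ, WO, TR, VT, LD, XS, OR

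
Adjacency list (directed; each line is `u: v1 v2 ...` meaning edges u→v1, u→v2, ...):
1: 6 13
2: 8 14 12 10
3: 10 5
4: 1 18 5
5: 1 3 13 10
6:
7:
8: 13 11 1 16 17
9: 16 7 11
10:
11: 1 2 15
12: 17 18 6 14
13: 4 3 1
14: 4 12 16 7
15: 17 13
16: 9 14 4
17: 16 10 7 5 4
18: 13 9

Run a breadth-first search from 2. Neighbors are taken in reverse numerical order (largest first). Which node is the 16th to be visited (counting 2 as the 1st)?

5

Visit 2; enqueue 14, 12, 10, 8 → queue [14, 12, 10, 8]
Visit 14; enqueue 16, 7, 4 → queue [12, 10, 8, 16, 7, 4]
Visit 12; enqueue 18, 17, 6 → queue [10, 8, 16, 7, 4, 18, 17, 6]
Visit 10 → queue [8, 16, 7, 4, 18, 17, 6]
Visit 8; enqueue 13, 11, 1 → queue [16, 7, 4, 18, 17, 6, 13, 11, 1]
Visit 16; enqueue 9 → queue [7, 4, 18, 17, 6, 13, 11, 1, 9]
Visit 7 → queue [4, 18, 17, 6, 13, 11, 1, 9]
Visit 4; enqueue 5 → queue [18, 17, 6, 13, 11, 1, 9, 5]
Visit 18 → queue [17, 6, 13, 11, 1, 9, 5]
Visit 17 → queue [6, 13, 11, 1, 9, 5]
Visit 6 → queue [13, 11, 1, 9, 5]
Visit 13; enqueue 3 → queue [11, 1, 9, 5, 3]
Visit 11; enqueue 15 → queue [1, 9, 5, 3, 15]
Visit 1 → queue [9, 5, 3, 15]
Visit 9 → queue [5, 3, 15]
Visit 5 → queue [3, 15]
Visit 3 → queue [15]
Visit 15 → queue []

Visit order: 2, 14, 12, 10, 8, 16, 7, 4, 18, 17, 6, 13, 11, 1, 9, 5, 3, 15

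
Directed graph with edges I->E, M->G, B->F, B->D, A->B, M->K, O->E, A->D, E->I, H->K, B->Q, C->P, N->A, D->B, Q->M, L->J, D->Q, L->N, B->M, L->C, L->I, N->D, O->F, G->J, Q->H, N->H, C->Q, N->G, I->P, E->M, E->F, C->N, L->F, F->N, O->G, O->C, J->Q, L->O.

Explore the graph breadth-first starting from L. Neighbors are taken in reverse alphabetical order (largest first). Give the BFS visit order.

Visit L; enqueue O, N, J, I, F, C → queue [O, N, J, I, F, C]
Visit O; enqueue G, E → queue [N, J, I, F, C, G, E]
Visit N; enqueue H, D, A → queue [J, I, F, C, G, E, H, D, A]
Visit J; enqueue Q → queue [I, F, C, G, E, H, D, A, Q]
Visit I; enqueue P → queue [F, C, G, E, H, D, A, Q, P]
Visit F → queue [C, G, E, H, D, A, Q, P]
Visit C → queue [G, E, H, D, A, Q, P]
Visit G → queue [E, H, D, A, Q, P]
Visit E; enqueue M → queue [H, D, A, Q, P, M]
Visit H; enqueue K → queue [D, A, Q, P, M, K]
Visit D; enqueue B → queue [A, Q, P, M, K, B]
Visit A → queue [Q, P, M, K, B]
Visit Q → queue [P, M, K, B]
Visit P → queue [M, K, B]
Visit M → queue [K, B]
Visit K → queue [B]
Visit B → queue []

L, O, N, J, I, F, C, G, E, H, D, A, Q, P, M, K, B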